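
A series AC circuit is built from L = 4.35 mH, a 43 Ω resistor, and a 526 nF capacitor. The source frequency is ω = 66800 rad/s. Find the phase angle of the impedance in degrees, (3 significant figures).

X_L = ωL = 291 Ω
X_C = 1/(ωC) = 28.5 Ω
Net reactance X = X_L − X_C = 262 Ω
Z = 43.0 + j262 Ω
|Z| = √(43.0² + 262²) = 266 Ω
∠Z = arctan(262/43.0) = 80.7°

80.7°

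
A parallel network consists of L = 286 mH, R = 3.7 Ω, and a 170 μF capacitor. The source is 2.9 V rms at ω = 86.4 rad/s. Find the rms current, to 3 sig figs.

787 mA

X_L = ωL = 24.7 Ω
X_C = 1/(ωC) = 68.1 Ω
Parallel: admittances add. Y = 1/R + 1/(jωL) + jωC
Y = (0.270 − j0.0258) S
|Y| = 0.271 S → |Z| = 1/|Y| = 3.68 Ω, ∠Z = −∠Y = 5.45°
I = V/|Z| = 2.9/3.68 = 787 mA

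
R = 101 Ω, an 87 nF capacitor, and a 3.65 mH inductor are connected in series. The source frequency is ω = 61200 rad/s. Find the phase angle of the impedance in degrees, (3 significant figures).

X_L = ωL = 223 Ω
X_C = 1/(ωC) = 188 Ω
Net reactance X = X_L − X_C = 35.6 Ω
Z = 101 + j35.6 Ω
|Z| = √(101² + 35.6²) = 107 Ω
∠Z = arctan(35.6/101) = 19.4°

19.4°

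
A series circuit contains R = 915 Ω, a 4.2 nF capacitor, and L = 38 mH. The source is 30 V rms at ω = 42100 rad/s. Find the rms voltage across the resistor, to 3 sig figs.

6.60 V

X_L = ωL = 1600 Ω
X_C = 1/(ωC) = 5660 Ω
Net reactance X = X_L − X_C = -4060 Ω
Z = 915 − j4060 Ω
|Z| = √(915² + 4060²) = 4160 Ω
I = V/|Z| = 7.22 mA
V_R = I·|Z_R| = 0.00722 × 915 = 6.60 V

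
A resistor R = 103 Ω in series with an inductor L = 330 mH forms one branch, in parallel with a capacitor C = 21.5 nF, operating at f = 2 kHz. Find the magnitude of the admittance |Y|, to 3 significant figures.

29.8 μS

ω = 2πf = 12570 rad/s
X_L = ωL = 4150 Ω
X_C = 1/(ωC) = 3700 Ω
Branch 1 (R+jX_L): Z₁ = 103 + j4150 Ω, |Z₁| = 4150 Ω
Branch 2 (−jX_C): Z₂ = −j3700 Ω
Parallel: Z = Z₁Z₂/(Z₁+Z₂), |Z| = 33600 Ω, ∠Z = -78.4°
|Y| = 1/|Z| = 29.8 μS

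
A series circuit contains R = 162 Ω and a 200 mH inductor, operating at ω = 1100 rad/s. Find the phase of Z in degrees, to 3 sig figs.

X_L = ωL = 220 Ω
Z = 162 + j220 Ω
|Z| = √(162² + 220²) = 273 Ω
∠Z = arctan(220/162) = 53.6°

53.6°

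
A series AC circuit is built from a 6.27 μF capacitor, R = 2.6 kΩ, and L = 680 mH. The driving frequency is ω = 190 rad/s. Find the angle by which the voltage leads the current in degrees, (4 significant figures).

X_L = ωL = 129.2 Ω
X_C = 1/(ωC) = 839.4 Ω
Net reactance X = X_L − X_C = -710.2 Ω
Z = 2600 − j710.2 Ω
|Z| = √(2600² + 710.2²) = 2695 Ω
∠Z = arctan(-710.2/2600) = -15.28°

-15.28°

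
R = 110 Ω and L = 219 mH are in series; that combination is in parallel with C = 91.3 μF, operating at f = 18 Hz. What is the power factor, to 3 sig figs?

0.718

ω = 2πf = 113.1 rad/s
X_L = ωL = 24.8 Ω
X_C = 1/(ωC) = 96.8 Ω
Branch 1 (R+jX_L): Z₁ = 110 + j24.8 Ω, |Z₁| = 113 Ω
Branch 2 (−jX_C): Z₂ = −j96.8 Ω
Parallel: Z = Z₁Z₂/(Z₁+Z₂), |Z| = 83.0 Ω, ∠Z = -44.1°
cos φ = cos(-44.1°) = 0.718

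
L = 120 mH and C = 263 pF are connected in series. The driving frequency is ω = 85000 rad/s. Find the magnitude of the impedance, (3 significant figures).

X_L = ωL = 10200 Ω
X_C = 1/(ωC) = 44700 Ω
Net reactance X = X_L − X_C = -34500 Ω
Z = − j34500 Ω
|Z| = √(0² + 34500²) = 34500 Ω

34500 Ω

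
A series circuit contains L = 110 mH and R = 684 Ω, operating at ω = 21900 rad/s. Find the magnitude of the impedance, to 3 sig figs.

X_L = ωL = 2410 Ω
Z = 684 + j2410 Ω
|Z| = √(684² + 2410²) = 2500 Ω

2500 Ω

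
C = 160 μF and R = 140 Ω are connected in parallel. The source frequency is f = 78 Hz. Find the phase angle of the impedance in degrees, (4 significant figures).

-84.80°

ω = 2πf = 490.1 rad/s
X_C = 1/(ωC) = 12.75 Ω
Parallel: admittances add. Y = 1/R + jωC
Y = (0.007143 + j0.07841) S
|Y| = 0.07874 S → |Z| = 1/|Y| = 12.70 Ω, ∠Z = −∠Y = -84.80°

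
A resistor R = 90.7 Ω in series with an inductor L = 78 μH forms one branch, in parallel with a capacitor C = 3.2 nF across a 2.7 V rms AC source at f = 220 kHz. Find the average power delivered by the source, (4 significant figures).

ω = 2πf = 1.382e+06 rad/s
X_L = ωL = 107.8 Ω
X_C = 1/(ωC) = 226.1 Ω
Branch 1 (R+jX_L): Z₁ = 90.70 + j107.8 Ω, |Z₁| = 140.9 Ω
Branch 2 (−jX_C): Z₂ = −j226.1 Ω
Parallel: Z = Z₁Z₂/(Z₁+Z₂), |Z| = 213.7 Ω, ∠Z = 12.44°
I = V/|Z| = 12.63 mA
P = VI cos φ = 2.7 × 0.01263 × cos(12.44°) = 33.31 mW

33.31 mW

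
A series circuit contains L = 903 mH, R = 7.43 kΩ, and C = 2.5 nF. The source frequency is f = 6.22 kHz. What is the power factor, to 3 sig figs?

ω = 2πf = 39080 rad/s
X_L = ωL = 35300 Ω
X_C = 1/(ωC) = 10200 Ω
Net reactance X = X_L − X_C = 25100 Ω
Z = 7430 + j25100 Ω
|Z| = √(7430² + 25100²) = 26100 Ω
∠Z = arctan(25100/7430) = 73.5°
cos φ = cos(73.5°) = 0.284

0.284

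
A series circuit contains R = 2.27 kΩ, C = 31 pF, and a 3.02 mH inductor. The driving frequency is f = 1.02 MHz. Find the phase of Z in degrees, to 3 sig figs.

ω = 2πf = 6.409e+06 rad/s
X_L = ωL = 19400 Ω
X_C = 1/(ωC) = 5030 Ω
Net reactance X = X_L − X_C = 14300 Ω
Z = 2270 + j14300 Ω
|Z| = √(2270² + 14300²) = 14500 Ω
∠Z = arctan(14300/2270) = 81.0°

81.0°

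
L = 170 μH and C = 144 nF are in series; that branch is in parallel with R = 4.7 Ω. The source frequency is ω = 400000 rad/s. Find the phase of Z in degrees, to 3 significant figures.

5.30°

X_L = ωL = 68.0 Ω
X_C = 1/(ωC) = 17.4 Ω
Branch 1: Z₁ = R = 4.70 Ω
Branch 2 (series LC): Z₂ = j(X_L − X_C) = j50.6 Ω
Parallel: Z = Z₁Z₂/(Z₁+Z₂), |Z| = 4.68 Ω, ∠Z = 5.30°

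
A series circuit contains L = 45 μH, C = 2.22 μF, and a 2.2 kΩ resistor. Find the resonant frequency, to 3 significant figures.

ω₀ = 1/√(LC) = 1/√(4.5e-05 × 2.22e-06) = 100100 rad/s
f₀ = ω₀/(2π) = 15.9 kHz

15.9 kHz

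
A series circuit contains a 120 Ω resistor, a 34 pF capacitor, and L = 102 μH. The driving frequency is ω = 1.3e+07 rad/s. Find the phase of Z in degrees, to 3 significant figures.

-82.7°

X_L = ωL = 1330 Ω
X_C = 1/(ωC) = 2260 Ω
Net reactance X = X_L − X_C = -936 Ω
Z = 120 − j936 Ω
|Z| = √(120² + 936²) = 944 Ω
∠Z = arctan(-936/120) = -82.7°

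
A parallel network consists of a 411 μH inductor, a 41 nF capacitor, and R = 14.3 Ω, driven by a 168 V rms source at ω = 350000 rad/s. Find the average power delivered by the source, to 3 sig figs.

1.97 kW

X_L = ωL = 144 Ω
X_C = 1/(ωC) = 69.7 Ω
Parallel: admittances add. Y = 1/R + 1/(jωL) + jωC
Y = (0.0699 + j0.00740) S
|Y| = 0.0703 S → |Z| = 1/|Y| = 14.2 Ω, ∠Z = −∠Y = -6.04°
I = V/|Z| = 11.8 A
P = VI cos φ = 168 × 11.8 × cos(-6.04°) = 1.97 kW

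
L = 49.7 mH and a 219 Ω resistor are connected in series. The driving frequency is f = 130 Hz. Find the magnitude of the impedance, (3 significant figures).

ω = 2πf = 816.8 rad/s
X_L = ωL = 40.6 Ω
Z = 219 + j40.6 Ω
|Z| = √(219² + 40.6²) = 223 Ω

223 Ω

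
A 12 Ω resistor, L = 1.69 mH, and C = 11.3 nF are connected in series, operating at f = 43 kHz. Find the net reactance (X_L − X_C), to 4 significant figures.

129.1 Ω

ω = 2πf = 270200 rad/s
X_L = ωL = 456.6 Ω
X_C = 1/(ωC) = 327.5 Ω
X = 456.6 − 327.5 = 129.1 Ω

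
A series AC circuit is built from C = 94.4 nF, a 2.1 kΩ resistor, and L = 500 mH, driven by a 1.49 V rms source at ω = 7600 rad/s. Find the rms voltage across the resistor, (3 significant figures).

X_L = ωL = 3800 Ω
X_C = 1/(ωC) = 1390 Ω
Net reactance X = X_L − X_C = 2410 Ω
Z = 2100 + j2410 Ω
|Z| = √(2100² + 2410²) = 3190 Ω
I = V/|Z| = 467 μA
V_R = I·|Z_R| = 0.000467 × 2100 = 0.980 V

0.980 V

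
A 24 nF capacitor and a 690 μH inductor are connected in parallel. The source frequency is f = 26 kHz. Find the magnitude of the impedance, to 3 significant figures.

202 Ω

ω = 2πf = 163400 rad/s
X_L = ωL = 113 Ω
X_C = 1/(ωC) = 255 Ω
Parallel: admittances add. Y = 1/(jωL) + jωC
Y = (0 − j0.00495) S
|Y| = 0.00495 S → |Z| = 1/|Y| = 202 Ω, ∠Z = −∠Y = 90.0°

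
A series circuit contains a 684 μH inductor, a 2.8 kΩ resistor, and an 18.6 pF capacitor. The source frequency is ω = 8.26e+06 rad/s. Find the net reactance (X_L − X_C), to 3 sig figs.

X_L = ωL = 5650 Ω
X_C = 1/(ωC) = 6510 Ω
X = 5650 − 6510 = -859 Ω

-859 Ω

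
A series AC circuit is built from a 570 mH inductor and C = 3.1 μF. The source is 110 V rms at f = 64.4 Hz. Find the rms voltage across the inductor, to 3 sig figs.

ω = 2πf = 404.6 rad/s
X_L = ωL = 231 Ω
X_C = 1/(ωC) = 797 Ω
Net reactance X = X_L − X_C = -567 Ω
Z = − j567 Ω
|Z| = √(0² + 567²) = 567 Ω
I = V/|Z| = 194 mA
V_L = I·|Z_L| = 0.194 × 231 = 44.8 V

44.8 V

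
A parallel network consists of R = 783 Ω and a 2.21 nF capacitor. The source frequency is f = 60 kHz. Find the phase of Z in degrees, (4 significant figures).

-33.12°

ω = 2πf = 377000 rad/s
X_C = 1/(ωC) = 1200 Ω
Parallel: admittances add. Y = 1/R + jωC
Y = (0.001277 + j0.0008332) S
|Y| = 0.001525 S → |Z| = 1/|Y| = 655.8 Ω, ∠Z = −∠Y = -33.12°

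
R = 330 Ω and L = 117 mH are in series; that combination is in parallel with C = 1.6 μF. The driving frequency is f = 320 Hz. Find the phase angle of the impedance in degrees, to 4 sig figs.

-41.61°

ω = 2πf = 2011 rad/s
X_L = ωL = 235.2 Ω
X_C = 1/(ωC) = 310.8 Ω
Branch 1 (R+jX_L): Z₁ = 330.0 + j235.2 Ω, |Z₁| = 405.3 Ω
Branch 2 (−jX_C): Z₂ = −j310.8 Ω
Parallel: Z = Z₁Z₂/(Z₁+Z₂), |Z| = 372.1 Ω, ∠Z = -41.61°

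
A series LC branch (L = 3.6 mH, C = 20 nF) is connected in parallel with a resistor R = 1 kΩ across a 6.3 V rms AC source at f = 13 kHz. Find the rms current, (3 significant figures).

20.8 mA

ω = 2πf = 81680 rad/s
X_L = ωL = 294 Ω
X_C = 1/(ωC) = 612 Ω
Branch 1: Z₁ = R = 1000 Ω
Branch 2 (series LC): Z₂ = j(X_L − X_C) = −j318 Ω
Parallel: Z = Z₁Z₂/(Z₁+Z₂), |Z| = 303 Ω, ∠Z = -72.4°
I = V/|Z| = 6.3/303 = 20.8 mA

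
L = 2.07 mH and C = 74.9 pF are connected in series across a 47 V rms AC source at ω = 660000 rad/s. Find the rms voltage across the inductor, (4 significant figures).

X_L = ωL = 1366 Ω
X_C = 1/(ωC) = 20230 Ω
Net reactance X = X_L − X_C = -18860 Ω
Z = − j18860 Ω
|Z| = √(0² + 18860²) = 18860 Ω
I = V/|Z| = 2.492 mA
V_L = I·|Z_L| = 0.002492 × 1366 = 3.404 V

3.404 V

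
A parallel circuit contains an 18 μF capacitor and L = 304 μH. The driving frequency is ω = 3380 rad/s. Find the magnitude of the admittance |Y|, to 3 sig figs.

912 mS

X_L = ωL = 1.03 Ω
X_C = 1/(ωC) = 16.4 Ω
Parallel: admittances add. Y = 1/(jωL) + jωC
Y = (0 − j0.912) S
|Y| = 0.912 S → |Z| = 1/|Y| = 1.10 Ω, ∠Z = −∠Y = 90.0°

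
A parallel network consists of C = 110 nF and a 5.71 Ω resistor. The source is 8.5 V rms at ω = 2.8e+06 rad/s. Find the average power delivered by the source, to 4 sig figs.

X_C = 1/(ωC) = 3.247 Ω
Parallel: admittances add. Y = 1/R + jωC
Y = (0.1751 + j0.3080) S
|Y| = 0.3543 S → |Z| = 1/|Y| = 2.822 Ω, ∠Z = −∠Y = -60.38°
I = V/|Z| = 3.012 A
P = VI cos φ = 8.5 × 3.012 × cos(-60.38°) = 12.65 W

12.65 W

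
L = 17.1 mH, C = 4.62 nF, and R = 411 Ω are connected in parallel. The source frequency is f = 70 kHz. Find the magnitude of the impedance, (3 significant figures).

ω = 2πf = 439800 rad/s
X_L = ωL = 7520 Ω
X_C = 1/(ωC) = 492 Ω
Parallel: admittances add. Y = 1/R + 1/(jωL) + jωC
Y = (0.00243 + j0.00190) S
|Y| = 0.00309 S → |Z| = 1/|Y| = 324 Ω, ∠Z = −∠Y = -38.0°

324 Ω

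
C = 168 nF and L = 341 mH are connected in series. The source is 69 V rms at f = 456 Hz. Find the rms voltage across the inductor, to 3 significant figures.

ω = 2πf = 2865 rad/s
X_L = ωL = 977 Ω
X_C = 1/(ωC) = 2080 Ω
Net reactance X = X_L − X_C = -1100 Ω
Z = − j1100 Ω
|Z| = √(0² + 1100²) = 1100 Ω
I = V/|Z| = 62.7 mA
V_L = I·|Z_L| = 0.0627 × 977 = 61.3 V

61.3 V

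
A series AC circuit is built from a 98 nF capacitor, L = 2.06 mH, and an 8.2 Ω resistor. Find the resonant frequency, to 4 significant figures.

11.20 kHz

ω₀ = 1/√(LC) = 1/√(0.00206 × 9.8e-08) = 70380 rad/s
f₀ = ω₀/(2π) = 11.20 kHz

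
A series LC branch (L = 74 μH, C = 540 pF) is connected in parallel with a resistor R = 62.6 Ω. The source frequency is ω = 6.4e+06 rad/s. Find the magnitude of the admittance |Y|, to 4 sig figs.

16.87 mS

X_L = ωL = 473.6 Ω
X_C = 1/(ωC) = 289.4 Ω
Branch 1: Z₁ = R = 62.60 Ω
Branch 2 (series LC): Z₂ = j(X_L − X_C) = j184.2 Ω
Parallel: Z = Z₁Z₂/(Z₁+Z₂), |Z| = 59.27 Ω, ∠Z = 18.77°
|Y| = 1/|Z| = 16.87 mS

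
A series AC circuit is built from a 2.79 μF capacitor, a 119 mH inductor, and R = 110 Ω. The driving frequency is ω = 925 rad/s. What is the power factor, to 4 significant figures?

X_L = ωL = 110.1 Ω
X_C = 1/(ωC) = 387.5 Ω
Net reactance X = X_L − X_C = -277.4 Ω
Z = 110.0 − j277.4 Ω
|Z| = √(110.0² + 277.4²) = 298.4 Ω
∠Z = arctan(-277.4/110.0) = -68.37°
cos φ = cos(-68.37°) = 0.3686

0.3686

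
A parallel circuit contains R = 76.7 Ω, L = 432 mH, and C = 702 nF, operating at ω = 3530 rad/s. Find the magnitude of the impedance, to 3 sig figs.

X_L = ωL = 1520 Ω
X_C = 1/(ωC) = 404 Ω
Parallel: admittances add. Y = 1/R + 1/(jωL) + jωC
Y = (0.0130 + j0.00182) S
|Y| = 0.0132 S → |Z| = 1/|Y| = 76.0 Ω, ∠Z = −∠Y = -7.96°

76.0 Ω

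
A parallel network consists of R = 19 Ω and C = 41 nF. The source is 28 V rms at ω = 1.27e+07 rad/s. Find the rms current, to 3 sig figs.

14.7 A

X_C = 1/(ωC) = 1.92 Ω
Parallel: admittances add. Y = 1/R + jωC
Y = (0.0526 + j0.521) S
|Y| = 0.523 S → |Z| = 1/|Y| = 1.91 Ω, ∠Z = −∠Y = -84.2°
I = V/|Z| = 28/1.91 = 14.7 A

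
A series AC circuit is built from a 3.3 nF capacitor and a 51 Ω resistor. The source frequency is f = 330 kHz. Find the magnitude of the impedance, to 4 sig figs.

154.8 Ω

ω = 2πf = 2.073e+06 rad/s
X_C = 1/(ωC) = 146.1 Ω
Z = 51.00 − j146.1 Ω
|Z| = √(51.00² + 146.1²) = 154.8 Ω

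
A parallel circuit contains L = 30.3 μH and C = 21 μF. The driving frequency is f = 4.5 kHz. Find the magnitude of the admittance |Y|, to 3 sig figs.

ω = 2πf = 28270 rad/s
X_L = ωL = 0.857 Ω
X_C = 1/(ωC) = 1.68 Ω
Parallel: admittances add. Y = 1/(jωL) + jωC
Y = (0 − j0.573) S
|Y| = 0.573 S → |Z| = 1/|Y| = 1.74 Ω, ∠Z = −∠Y = 90.0°

573 mS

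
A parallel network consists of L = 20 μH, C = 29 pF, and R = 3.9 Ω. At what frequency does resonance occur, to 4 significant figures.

6.609 MHz

ω₀ = 1/√(LC) = 1/√(2e-05 × 2.9e-11) = 4.152e+07 rad/s
f₀ = ω₀/(2π) = 6.609 MHz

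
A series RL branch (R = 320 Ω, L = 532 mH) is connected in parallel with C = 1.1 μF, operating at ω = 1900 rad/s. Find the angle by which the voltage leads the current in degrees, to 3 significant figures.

-76.6°

X_L = ωL = 1010 Ω
X_C = 1/(ωC) = 478 Ω
Branch 1 (R+jX_L): Z₁ = 320 + j1010 Ω, |Z₁| = 1060 Ω
Branch 2 (−jX_C): Z₂ = −j478 Ω
Parallel: Z = Z₁Z₂/(Z₁+Z₂), |Z| = 817 Ω, ∠Z = -76.6°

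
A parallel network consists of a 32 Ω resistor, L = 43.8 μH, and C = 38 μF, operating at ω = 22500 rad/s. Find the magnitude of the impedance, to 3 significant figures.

6.14 Ω

X_L = ωL = 0.986 Ω
X_C = 1/(ωC) = 1.17 Ω
Parallel: admittances add. Y = 1/R + 1/(jωL) + jωC
Y = (0.0312 − j0.160) S
|Y| = 0.163 S → |Z| = 1/|Y| = 6.14 Ω, ∠Z = −∠Y = 78.9°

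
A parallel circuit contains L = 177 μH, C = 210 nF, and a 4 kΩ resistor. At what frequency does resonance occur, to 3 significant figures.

ω₀ = 1/√(LC) = 1/√(0.000177 × 2.1e-07) = 164000 rad/s
f₀ = ω₀/(2π) = 26.1 kHz

26.1 kHz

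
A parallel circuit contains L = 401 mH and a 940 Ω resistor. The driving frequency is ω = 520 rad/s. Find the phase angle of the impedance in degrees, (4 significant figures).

77.49°

X_L = ωL = 208.5 Ω
Parallel: admittances add. Y = 1/R + 1/(jωL)
Y = (0.001064 − j0.004796) S
|Y| = 0.004912 S → |Z| = 1/|Y| = 203.6 Ω, ∠Z = −∠Y = 77.49°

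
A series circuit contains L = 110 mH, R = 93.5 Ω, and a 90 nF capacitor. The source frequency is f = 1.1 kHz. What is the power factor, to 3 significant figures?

0.110

ω = 2πf = 6912 rad/s
X_L = ωL = 760 Ω
X_C = 1/(ωC) = 1610 Ω
Net reactance X = X_L − X_C = -847 Ω
Z = 93.5 − j847 Ω
|Z| = √(93.5² + 847²) = 853 Ω
∠Z = arctan(-847/93.5) = -83.7°
cos φ = cos(-83.7°) = 0.110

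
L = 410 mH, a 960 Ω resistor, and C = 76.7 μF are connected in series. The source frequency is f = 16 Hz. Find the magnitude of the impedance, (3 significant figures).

ω = 2πf = 100.5 rad/s
X_L = ωL = 41.2 Ω
X_C = 1/(ωC) = 130 Ω
Net reactance X = X_L − X_C = -88.5 Ω
Z = 960 − j88.5 Ω
|Z| = √(960² + 88.5²) = 964 Ω

964 Ω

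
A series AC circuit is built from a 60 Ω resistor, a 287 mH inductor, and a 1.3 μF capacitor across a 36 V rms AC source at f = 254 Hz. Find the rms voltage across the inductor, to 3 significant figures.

ω = 2πf = 1596 rad/s
X_L = ωL = 458 Ω
X_C = 1/(ωC) = 482 Ω
Net reactance X = X_L − X_C = -24.0 Ω
Z = 60.0 − j24.0 Ω
|Z| = √(60.0² + 24.0²) = 64.6 Ω
I = V/|Z| = 557 mA
V_L = I·|Z_L| = 0.557 × 458 = 255 V

255 V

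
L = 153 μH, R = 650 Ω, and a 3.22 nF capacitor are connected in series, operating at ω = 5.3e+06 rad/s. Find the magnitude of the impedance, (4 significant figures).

994.2 Ω

X_L = ωL = 810.9 Ω
X_C = 1/(ωC) = 58.60 Ω
Net reactance X = X_L − X_C = 752.3 Ω
Z = 650.0 + j752.3 Ω
|Z| = √(650.0² + 752.3²) = 994.2 Ω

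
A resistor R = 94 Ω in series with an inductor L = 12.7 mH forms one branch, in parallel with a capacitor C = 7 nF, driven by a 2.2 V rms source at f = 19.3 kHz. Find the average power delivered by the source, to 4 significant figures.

191.1 μW

ω = 2πf = 121300 rad/s
X_L = ωL = 1540 Ω
X_C = 1/(ωC) = 1178 Ω
Branch 1 (R+jX_L): Z₁ = 94.00 + j1540 Ω, |Z₁| = 1543 Ω
Branch 2 (−jX_C): Z₂ = −j1178 Ω
Parallel: Z = Z₁Z₂/(Z₁+Z₂), |Z| = 4860 Ω, ∠Z = -78.94°
I = V/|Z| = 452.7 μA
P = VI cos φ = 2.2 × 0.0004527 × cos(-78.94°) = 191.1 μW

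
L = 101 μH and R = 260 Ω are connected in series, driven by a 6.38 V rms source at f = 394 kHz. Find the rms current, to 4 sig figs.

ω = 2πf = 2.476e+06 rad/s
X_L = ωL = 250.0 Ω
Z = 260.0 + j250.0 Ω
|Z| = √(260.0² + 250.0²) = 360.7 Ω
I = V/|Z| = 6.38/360.7 = 17.69 mA

17.69 mA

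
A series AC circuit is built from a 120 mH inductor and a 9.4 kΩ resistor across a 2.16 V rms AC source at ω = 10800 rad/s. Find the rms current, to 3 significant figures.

X_L = ωL = 1300 Ω
Z = 9400 + j1300 Ω
|Z| = √(9400² + 1300²) = 9490 Ω
I = V/|Z| = 2.16/9490 = 228 μA

228 μA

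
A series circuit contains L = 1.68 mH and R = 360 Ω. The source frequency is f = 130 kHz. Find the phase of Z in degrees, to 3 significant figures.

ω = 2πf = 816800 rad/s
X_L = ωL = 1370 Ω
Z = 360 + j1370 Ω
|Z| = √(360² + 1370²) = 1420 Ω
∠Z = arctan(1370/360) = 75.3°

75.3°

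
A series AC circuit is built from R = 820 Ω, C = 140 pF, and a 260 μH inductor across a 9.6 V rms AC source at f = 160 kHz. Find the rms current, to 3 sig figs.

1.39 mA

ω = 2πf = 1.005e+06 rad/s
X_L = ωL = 261 Ω
X_C = 1/(ωC) = 7110 Ω
Net reactance X = X_L − X_C = -6840 Ω
Z = 820 − j6840 Ω
|Z| = √(820² + 6840²) = 6890 Ω
I = V/|Z| = 9.6/6890 = 1.39 mA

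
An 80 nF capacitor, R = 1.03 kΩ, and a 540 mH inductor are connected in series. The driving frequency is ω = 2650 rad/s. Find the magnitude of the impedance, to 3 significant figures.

3440 Ω

X_L = ωL = 1430 Ω
X_C = 1/(ωC) = 4720 Ω
Net reactance X = X_L − X_C = -3290 Ω
Z = 1030 − j3290 Ω
|Z| = √(1030² + 3290²) = 3440 Ω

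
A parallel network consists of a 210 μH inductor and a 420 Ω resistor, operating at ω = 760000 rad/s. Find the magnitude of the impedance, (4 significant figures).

149.2 Ω

X_L = ωL = 159.6 Ω
Parallel: admittances add. Y = 1/R + 1/(jωL)
Y = (0.002381 − j0.006266) S
|Y| = 0.006703 S → |Z| = 1/|Y| = 149.2 Ω, ∠Z = −∠Y = 69.19°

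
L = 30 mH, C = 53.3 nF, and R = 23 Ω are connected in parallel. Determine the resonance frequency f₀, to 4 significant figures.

ω₀ = 1/√(LC) = 1/√(0.03 × 5.33e-08) = 25010 rad/s
f₀ = ω₀/(2π) = 3.980 kHz

3.980 kHz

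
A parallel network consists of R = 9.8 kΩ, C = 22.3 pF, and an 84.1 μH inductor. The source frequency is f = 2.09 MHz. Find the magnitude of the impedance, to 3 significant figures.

1610 Ω

ω = 2πf = 1.313e+07 rad/s
X_L = ωL = 1100 Ω
X_C = 1/(ωC) = 3410 Ω
Parallel: admittances add. Y = 1/R + 1/(jωL) + jωC
Y = (0.000102 − j0.000613) S
|Y| = 0.000621 S → |Z| = 1/|Y| = 1610 Ω, ∠Z = −∠Y = 80.5°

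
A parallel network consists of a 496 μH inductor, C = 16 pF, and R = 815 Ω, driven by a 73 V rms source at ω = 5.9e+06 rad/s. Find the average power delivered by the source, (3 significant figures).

X_L = ωL = 2930 Ω
X_C = 1/(ωC) = 10600 Ω
Parallel: admittances add. Y = 1/R + 1/(jωL) + jωC
Y = (0.00123 − j0.000247) S
|Y| = 0.00125 S → |Z| = 1/|Y| = 799 Ω, ∠Z = −∠Y = 11.4°
I = V/|Z| = 91.4 mA
P = VI cos φ = 73 × 0.0914 × cos(11.4°) = 6.54 W

6.54 W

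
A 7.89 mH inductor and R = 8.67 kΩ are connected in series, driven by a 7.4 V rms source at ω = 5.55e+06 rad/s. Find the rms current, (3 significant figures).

X_L = ωL = 43800 Ω
Z = 8670 + j43800 Ω
|Z| = √(8670² + 43800²) = 44600 Ω
I = V/|Z| = 7.4/44600 = 166 μA

166 μA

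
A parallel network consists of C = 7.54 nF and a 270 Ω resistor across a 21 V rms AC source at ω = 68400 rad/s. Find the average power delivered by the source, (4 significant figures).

X_C = 1/(ωC) = 1939 Ω
Parallel: admittances add. Y = 1/R + jωC
Y = (0.003704 + j0.0005157) S
|Y| = 0.003739 S → |Z| = 1/|Y| = 267.4 Ω, ∠Z = −∠Y = -7.927°
I = V/|Z| = 78.53 mA
P = VI cos φ = 21 × 0.07853 × cos(-7.927°) = 1.633 W

1.633 W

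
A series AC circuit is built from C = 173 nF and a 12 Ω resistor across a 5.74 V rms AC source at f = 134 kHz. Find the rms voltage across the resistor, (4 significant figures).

4.982 V

ω = 2πf = 841900 rad/s
X_C = 1/(ωC) = 6.865 Ω
Z = 12.00 − j6.865 Ω
|Z| = √(12.00² + 6.865²) = 13.83 Ω
I = V/|Z| = 415.2 mA
V_R = I·|Z_R| = 0.4152 × 12.00 = 4.982 V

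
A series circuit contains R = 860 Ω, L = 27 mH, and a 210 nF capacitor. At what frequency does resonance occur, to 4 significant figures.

ω₀ = 1/√(LC) = 1/√(0.027 × 2.1e-07) = 13280 rad/s
f₀ = ω₀/(2π) = 2.114 kHz

2.114 kHz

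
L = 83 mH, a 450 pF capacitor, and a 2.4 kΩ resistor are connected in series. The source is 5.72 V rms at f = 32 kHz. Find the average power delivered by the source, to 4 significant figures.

2.093 mW

ω = 2πf = 201100 rad/s
X_L = ωL = 16690 Ω
X_C = 1/(ωC) = 11050 Ω
Net reactance X = X_L − X_C = 5636 Ω
Z = 2400 + j5636 Ω
|Z| = √(2400² + 5636²) = 6125 Ω
∠Z = arctan(5636/2400) = 66.93°
I = V/|Z| = 933.8 μA
P = VI cos φ = 5.72 × 0.0009338 × cos(66.93°) = 2.093 mW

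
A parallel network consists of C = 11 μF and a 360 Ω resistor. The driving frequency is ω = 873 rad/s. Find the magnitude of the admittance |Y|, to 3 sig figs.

X_C = 1/(ωC) = 104 Ω
Parallel: admittances add. Y = 1/R + jωC
Y = (0.00278 + j0.00960) S
|Y| = 0.0100 S → |Z| = 1/|Y| = 100 Ω, ∠Z = −∠Y = -73.9°

10.0 mS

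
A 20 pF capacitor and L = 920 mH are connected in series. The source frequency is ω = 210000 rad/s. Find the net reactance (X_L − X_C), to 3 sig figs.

-44900 Ω

X_L = ωL = 193000 Ω
X_C = 1/(ωC) = 238000 Ω
X = 193000 − 238000 = -44900 Ω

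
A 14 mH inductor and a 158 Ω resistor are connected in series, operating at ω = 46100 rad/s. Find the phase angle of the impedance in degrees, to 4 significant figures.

76.24°

X_L = ωL = 645.4 Ω
Z = 158.0 + j645.4 Ω
|Z| = √(158.0² + 645.4²) = 664.5 Ω
∠Z = arctan(645.4/158.0) = 76.24°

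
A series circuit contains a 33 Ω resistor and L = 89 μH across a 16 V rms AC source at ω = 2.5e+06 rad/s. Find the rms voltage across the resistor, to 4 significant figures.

X_L = ωL = 222.5 Ω
Z = 33.00 + j222.5 Ω
|Z| = √(33.00² + 222.5²) = 224.9 Ω
I = V/|Z| = 71.13 mA
V_R = I·|Z_R| = 0.07113 × 33.00 = 2.347 V

2.347 V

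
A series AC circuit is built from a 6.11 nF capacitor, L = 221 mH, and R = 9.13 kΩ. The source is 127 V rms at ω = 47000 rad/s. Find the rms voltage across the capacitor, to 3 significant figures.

38.6 V

X_L = ωL = 10400 Ω
X_C = 1/(ωC) = 3480 Ω
Net reactance X = X_L − X_C = 6900 Ω
Z = 9130 + j6900 Ω
|Z| = √(9130² + 6900²) = 11400 Ω
I = V/|Z| = 11.1 mA
V_C = I·|Z_C| = 0.0111 × 3480 = 38.6 V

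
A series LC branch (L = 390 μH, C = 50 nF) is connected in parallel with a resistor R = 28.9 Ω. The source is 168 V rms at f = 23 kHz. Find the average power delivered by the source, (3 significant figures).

ω = 2πf = 144500 rad/s
X_L = ωL = 56.4 Ω
X_C = 1/(ωC) = 138 Ω
Branch 1: Z₁ = R = 28.9 Ω
Branch 2 (series LC): Z₂ = j(X_L − X_C) = −j82.0 Ω
Parallel: Z = Z₁Z₂/(Z₁+Z₂), |Z| = 27.3 Ω, ∠Z = -19.4°
I = V/|Z| = 6.16 A
P = VI cos φ = 168 × 6.16 × cos(-19.4°) = 977 W

977 W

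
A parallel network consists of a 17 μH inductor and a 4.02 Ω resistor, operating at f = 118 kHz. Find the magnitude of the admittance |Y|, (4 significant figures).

261.1 mS

ω = 2πf = 741400 rad/s
X_L = ωL = 12.60 Ω
Parallel: admittances add. Y = 1/R + 1/(jωL)
Y = (0.2488 − j0.07934) S
|Y| = 0.2611 S → |Z| = 1/|Y| = 3.830 Ω, ∠Z = −∠Y = 17.69°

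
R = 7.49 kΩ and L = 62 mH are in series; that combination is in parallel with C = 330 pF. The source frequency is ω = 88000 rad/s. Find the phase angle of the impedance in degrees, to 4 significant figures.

X_L = ωL = 5456 Ω
X_C = 1/(ωC) = 34440 Ω
Branch 1 (R+jX_L): Z₁ = 7490 + j5456 Ω, |Z₁| = 9267 Ω
Branch 2 (−jX_C): Z₂ = −j34440 Ω
Parallel: Z = Z₁Z₂/(Z₁+Z₂), |Z| = 10660 Ω, ∠Z = 21.58°

21.58°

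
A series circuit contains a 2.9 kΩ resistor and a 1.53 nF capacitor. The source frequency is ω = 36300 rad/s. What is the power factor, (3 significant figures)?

X_C = 1/(ωC) = 18000 Ω
Z = 2900 − j18000 Ω
|Z| = √(2900² + 18000²) = 18200 Ω
∠Z = arctan(-18000/2900) = -80.9°
cos φ = cos(-80.9°) = 0.159

0.159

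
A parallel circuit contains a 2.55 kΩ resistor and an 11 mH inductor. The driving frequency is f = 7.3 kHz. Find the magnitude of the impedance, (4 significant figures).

ω = 2πf = 45870 rad/s
X_L = ωL = 504.5 Ω
Parallel: admittances add. Y = 1/R + 1/(jωL)
Y = (0.0003922 − j0.001982) S
|Y| = 0.002020 S → |Z| = 1/|Y| = 494.9 Ω, ∠Z = −∠Y = 78.81°

494.9 Ω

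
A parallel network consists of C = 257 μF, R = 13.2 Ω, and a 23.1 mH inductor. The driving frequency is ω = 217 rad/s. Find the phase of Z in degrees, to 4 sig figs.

X_L = ωL = 5.013 Ω
X_C = 1/(ωC) = 17.93 Ω
Parallel: admittances add. Y = 1/R + 1/(jωL) + jωC
Y = (0.07576 − j0.1437) S
|Y| = 0.1625 S → |Z| = 1/|Y| = 6.155 Ω, ∠Z = −∠Y = 62.21°

62.21°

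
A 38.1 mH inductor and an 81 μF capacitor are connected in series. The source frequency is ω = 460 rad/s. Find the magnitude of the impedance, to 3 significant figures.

9.31 Ω

X_L = ωL = 17.5 Ω
X_C = 1/(ωC) = 26.8 Ω
Net reactance X = X_L − X_C = -9.31 Ω
Z = − j9.31 Ω
|Z| = √(0² + 9.31²) = 9.31 Ω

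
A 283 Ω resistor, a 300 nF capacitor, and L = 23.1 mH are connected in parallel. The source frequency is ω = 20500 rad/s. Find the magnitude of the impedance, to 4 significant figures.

X_L = ωL = 473.5 Ω
X_C = 1/(ωC) = 162.6 Ω
Parallel: admittances add. Y = 1/R + 1/(jωL) + jωC
Y = (0.003534 + j0.004038) S
|Y| = 0.005366 S → |Z| = 1/|Y| = 186.4 Ω, ∠Z = −∠Y = -48.81°

186.4 Ω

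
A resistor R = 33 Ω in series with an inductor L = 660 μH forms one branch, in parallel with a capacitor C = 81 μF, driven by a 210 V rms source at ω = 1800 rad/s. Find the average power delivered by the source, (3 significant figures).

X_L = ωL = 1.19 Ω
X_C = 1/(ωC) = 6.86 Ω
Branch 1 (R+jX_L): Z₁ = 33.0 + j1.19 Ω, |Z₁| = 33.0 Ω
Branch 2 (−jX_C): Z₂ = −j6.86 Ω
Parallel: Z = Z₁Z₂/(Z₁+Z₂), |Z| = 6.76 Ω, ∠Z = -78.2°
I = V/|Z| = 31.0 A
P = VI cos φ = 210 × 31.0 × cos(-78.2°) = 1.33 kW

1.33 kW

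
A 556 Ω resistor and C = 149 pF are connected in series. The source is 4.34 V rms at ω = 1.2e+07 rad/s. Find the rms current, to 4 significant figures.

5.503 mA

X_C = 1/(ωC) = 559.3 Ω
Z = 556.0 − j559.3 Ω
|Z| = √(556.0² + 559.3²) = 788.6 Ω
I = V/|Z| = 4.34/788.6 = 5.503 mA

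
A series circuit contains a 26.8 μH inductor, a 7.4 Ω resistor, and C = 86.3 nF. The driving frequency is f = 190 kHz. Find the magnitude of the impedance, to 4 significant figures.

23.48 Ω

ω = 2πf = 1.194e+06 rad/s
X_L = ωL = 31.99 Ω
X_C = 1/(ωC) = 9.706 Ω
Net reactance X = X_L − X_C = 22.29 Ω
Z = 7.400 + j22.29 Ω
|Z| = √(7.400² + 22.29²) = 23.48 Ω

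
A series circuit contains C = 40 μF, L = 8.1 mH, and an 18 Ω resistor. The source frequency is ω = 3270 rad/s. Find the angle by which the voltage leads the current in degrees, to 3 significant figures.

X_L = ωL = 26.5 Ω
X_C = 1/(ωC) = 7.65 Ω
Net reactance X = X_L − X_C = 18.8 Ω
Z = 18.0 + j18.8 Ω
|Z| = √(18.0² + 18.8²) = 26.1 Ω
∠Z = arctan(18.8/18.0) = 46.3°

46.3°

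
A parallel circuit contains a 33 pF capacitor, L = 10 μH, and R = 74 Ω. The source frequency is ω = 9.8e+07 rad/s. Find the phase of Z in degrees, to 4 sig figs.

X_L = ωL = 980.0 Ω
X_C = 1/(ωC) = 309.2 Ω
Parallel: admittances add. Y = 1/R + 1/(jωL) + jωC
Y = (0.01351 + j0.002214) S
|Y| = 0.01369 S → |Z| = 1/|Y| = 73.03 Ω, ∠Z = −∠Y = -9.303°

-9.303°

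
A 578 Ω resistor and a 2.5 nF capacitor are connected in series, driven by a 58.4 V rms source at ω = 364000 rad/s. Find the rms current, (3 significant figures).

47.0 mA

X_C = 1/(ωC) = 1100 Ω
Z = 578 − j1100 Ω
|Z| = √(578² + 1100²) = 1240 Ω
I = V/|Z| = 58.4/1240 = 47.0 mA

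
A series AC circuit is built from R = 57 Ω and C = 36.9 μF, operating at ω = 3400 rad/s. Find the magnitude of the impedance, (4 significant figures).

57.55 Ω

X_C = 1/(ωC) = 7.971 Ω
Z = 57.00 − j7.971 Ω
|Z| = √(57.00² + 7.971²) = 57.55 Ω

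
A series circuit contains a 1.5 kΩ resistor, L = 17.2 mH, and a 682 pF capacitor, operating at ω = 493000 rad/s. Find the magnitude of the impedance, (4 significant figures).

5706 Ω

X_L = ωL = 8480 Ω
X_C = 1/(ωC) = 2974 Ω
Net reactance X = X_L − X_C = 5505 Ω
Z = 1500 + j5505 Ω
|Z| = √(1500² + 5505²) = 5706 Ω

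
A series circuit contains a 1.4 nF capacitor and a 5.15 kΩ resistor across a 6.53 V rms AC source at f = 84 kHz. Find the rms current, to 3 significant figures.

ω = 2πf = 527800 rad/s
X_C = 1/(ωC) = 1350 Ω
Z = 5150 − j1350 Ω
|Z| = √(5150² + 1350²) = 5320 Ω
I = V/|Z| = 6.53/5320 = 1.23 mA

1.23 mA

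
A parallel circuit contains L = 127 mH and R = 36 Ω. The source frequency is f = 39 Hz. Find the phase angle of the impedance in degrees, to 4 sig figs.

ω = 2πf = 245.0 rad/s
X_L = ωL = 31.12 Ω
Parallel: admittances add. Y = 1/R + 1/(jωL)
Y = (0.02778 − j0.03213) S
|Y| = 0.04248 S → |Z| = 1/|Y| = 23.54 Ω, ∠Z = −∠Y = 49.16°

49.16°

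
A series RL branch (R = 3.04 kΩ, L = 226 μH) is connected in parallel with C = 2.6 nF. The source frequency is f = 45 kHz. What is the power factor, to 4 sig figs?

0.4115

ω = 2πf = 282700 rad/s
X_L = ωL = 63.90 Ω
X_C = 1/(ωC) = 1360 Ω
Branch 1 (R+jX_L): Z₁ = 3040 + j63.90 Ω, |Z₁| = 3041 Ω
Branch 2 (−jX_C): Z₂ = −j1360 Ω
Parallel: Z = Z₁Z₂/(Z₁+Z₂), |Z| = 1252 Ω, ∠Z = -65.70°
cos φ = cos(-65.70°) = 0.4115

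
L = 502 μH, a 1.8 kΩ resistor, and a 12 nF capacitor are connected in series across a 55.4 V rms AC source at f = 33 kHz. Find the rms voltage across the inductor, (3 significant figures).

3.16 V

ω = 2πf = 207300 rad/s
X_L = ωL = 104 Ω
X_C = 1/(ωC) = 402 Ω
Net reactance X = X_L − X_C = -298 Ω
Z = 1800 − j298 Ω
|Z| = √(1800² + 298²) = 1820 Ω
I = V/|Z| = 30.4 mA
V_L = I·|Z_L| = 0.0304 × 104 = 3.16 V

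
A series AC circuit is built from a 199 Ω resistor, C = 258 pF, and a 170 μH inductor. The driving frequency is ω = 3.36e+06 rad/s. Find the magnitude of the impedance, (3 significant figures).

615 Ω

X_L = ωL = 571 Ω
X_C = 1/(ωC) = 1150 Ω
Net reactance X = X_L − X_C = -582 Ω
Z = 199 − j582 Ω
|Z| = √(199² + 582²) = 615 Ω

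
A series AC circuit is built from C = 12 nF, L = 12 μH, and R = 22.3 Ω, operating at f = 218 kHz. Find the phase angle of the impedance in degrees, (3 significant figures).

ω = 2πf = 1.37e+06 rad/s
X_L = ωL = 16.4 Ω
X_C = 1/(ωC) = 60.8 Ω
Net reactance X = X_L − X_C = -44.4 Ω
Z = 22.3 − j44.4 Ω
|Z| = √(22.3² + 44.4²) = 49.7 Ω
∠Z = arctan(-44.4/22.3) = -63.3°

-63.3°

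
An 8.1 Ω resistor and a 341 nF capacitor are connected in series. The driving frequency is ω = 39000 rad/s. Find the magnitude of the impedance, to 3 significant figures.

X_C = 1/(ωC) = 75.2 Ω
Z = 8.10 − j75.2 Ω
|Z| = √(8.10² + 75.2²) = 75.6 Ω

75.6 Ω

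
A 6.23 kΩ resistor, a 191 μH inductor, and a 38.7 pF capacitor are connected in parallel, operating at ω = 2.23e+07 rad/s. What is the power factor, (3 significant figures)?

X_L = ωL = 4260 Ω
X_C = 1/(ωC) = 1160 Ω
Parallel: admittances add. Y = 1/R + 1/(jωL) + jωC
Y = (0.000161 + j0.000628) S
|Y| = 0.000648 S → |Z| = 1/|Y| = 1540 Ω, ∠Z = −∠Y = -75.7°
cos φ = cos(-75.7°) = 0.248

0.248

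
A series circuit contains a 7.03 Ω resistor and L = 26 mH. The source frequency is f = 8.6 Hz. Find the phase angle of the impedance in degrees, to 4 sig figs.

11.30°

ω = 2πf = 54.04 rad/s
X_L = ωL = 1.405 Ω
Z = 7.030 + j1.405 Ω
|Z| = √(7.030² + 1.405²) = 7.169 Ω
∠Z = arctan(1.405/7.030) = 11.30°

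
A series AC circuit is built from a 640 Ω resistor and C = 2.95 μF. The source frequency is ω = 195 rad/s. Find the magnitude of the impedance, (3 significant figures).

X_C = 1/(ωC) = 1740 Ω
Z = 640 − j1740 Ω
|Z| = √(640² + 1740²) = 1850 Ω

1850 Ω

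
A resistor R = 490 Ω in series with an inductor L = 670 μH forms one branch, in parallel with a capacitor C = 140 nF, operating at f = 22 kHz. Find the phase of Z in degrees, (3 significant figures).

ω = 2πf = 138200 rad/s
X_L = ωL = 92.6 Ω
X_C = 1/(ωC) = 51.7 Ω
Branch 1 (R+jX_L): Z₁ = 490 + j92.6 Ω, |Z₁| = 499 Ω
Branch 2 (−jX_C): Z₂ = −j51.7 Ω
Parallel: Z = Z₁Z₂/(Z₁+Z₂), |Z| = 52.4 Ω, ∠Z = -84.1°

-84.1°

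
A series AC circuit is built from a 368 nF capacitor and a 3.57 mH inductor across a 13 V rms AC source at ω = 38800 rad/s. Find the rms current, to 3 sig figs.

190 mA

X_L = ωL = 139 Ω
X_C = 1/(ωC) = 70.0 Ω
Net reactance X = X_L − X_C = 68.5 Ω
Z = j68.5 Ω
|Z| = √(0² + 68.5²) = 68.5 Ω
I = V/|Z| = 13/68.5 = 190 mA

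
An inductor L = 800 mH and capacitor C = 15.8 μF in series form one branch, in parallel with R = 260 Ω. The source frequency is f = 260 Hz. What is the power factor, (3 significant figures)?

ω = 2πf = 1634 rad/s
X_L = ωL = 1310 Ω
X_C = 1/(ωC) = 38.7 Ω
Branch 1: Z₁ = R = 260 Ω
Branch 2 (series LC): Z₂ = j(X_L − X_C) = j1270 Ω
Parallel: Z = Z₁Z₂/(Z₁+Z₂), |Z| = 255 Ω, ∠Z = 11.6°
cos φ = cos(11.6°) = 0.980

0.980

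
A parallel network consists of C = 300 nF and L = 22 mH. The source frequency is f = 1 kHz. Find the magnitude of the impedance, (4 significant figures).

ω = 2πf = 6283 rad/s
X_L = ωL = 138.2 Ω
X_C = 1/(ωC) = 530.5 Ω
Parallel: admittances add. Y = 1/(jωL) + jωC
Y = (0 − j0.005349) S
|Y| = 0.005349 S → |Z| = 1/|Y| = 186.9 Ω, ∠Z = −∠Y = 90.00°

186.9 Ω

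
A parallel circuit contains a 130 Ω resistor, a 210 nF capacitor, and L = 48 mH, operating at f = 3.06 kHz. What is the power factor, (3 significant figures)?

ω = 2πf = 19230 rad/s
X_L = ωL = 923 Ω
X_C = 1/(ωC) = 248 Ω
Parallel: admittances add. Y = 1/R + 1/(jωL) + jωC
Y = (0.00769 + j0.00295) S
|Y| = 0.00824 S → |Z| = 1/|Y| = 121 Ω, ∠Z = −∠Y = -21.0°
cos φ = cos(-21.0°) = 0.934

0.934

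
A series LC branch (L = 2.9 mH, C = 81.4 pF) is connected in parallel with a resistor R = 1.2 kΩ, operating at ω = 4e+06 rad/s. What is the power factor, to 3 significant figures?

0.990

X_L = ωL = 11600 Ω
X_C = 1/(ωC) = 3070 Ω
Branch 1: Z₁ = R = 1200 Ω
Branch 2 (series LC): Z₂ = j(X_L − X_C) = j8530 Ω
Parallel: Z = Z₁Z₂/(Z₁+Z₂), |Z| = 1190 Ω, ∠Z = 8.01°
cos φ = cos(8.01°) = 0.990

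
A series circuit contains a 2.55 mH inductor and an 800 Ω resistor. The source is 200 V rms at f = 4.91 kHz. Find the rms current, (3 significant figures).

249 mA

ω = 2πf = 30850 rad/s
X_L = ωL = 78.7 Ω
Z = 800 + j78.7 Ω
|Z| = √(800² + 78.7²) = 804 Ω
I = V/|Z| = 200/804 = 249 mA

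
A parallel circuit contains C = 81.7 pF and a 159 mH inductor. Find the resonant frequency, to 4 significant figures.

44.16 kHz

ω₀ = 1/√(LC) = 1/√(0.159 × 8.17e-11) = 277500 rad/s
f₀ = ω₀/(2π) = 44.16 kHz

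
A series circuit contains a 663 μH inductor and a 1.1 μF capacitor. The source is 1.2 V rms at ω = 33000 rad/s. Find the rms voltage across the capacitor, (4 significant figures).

5.831 V

X_L = ωL = 21.88 Ω
X_C = 1/(ωC) = 27.55 Ω
Net reactance X = X_L − X_C = -5.669 Ω
Z = − j5.669 Ω
|Z| = √(0² + 5.669²) = 5.669 Ω
I = V/|Z| = 211.7 mA
V_C = I·|Z_C| = 0.2117 × 27.55 = 5.831 V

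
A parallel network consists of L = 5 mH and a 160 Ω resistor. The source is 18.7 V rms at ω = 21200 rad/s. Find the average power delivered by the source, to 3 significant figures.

2.19 W

X_L = ωL = 106 Ω
Parallel: admittances add. Y = 1/R + 1/(jωL)
Y = (0.00625 − j0.00943) S
|Y| = 0.0113 S → |Z| = 1/|Y| = 88.4 Ω, ∠Z = −∠Y = 56.5°
I = V/|Z| = 212 mA
P = VI cos φ = 18.7 × 0.212 × cos(56.5°) = 2.19 W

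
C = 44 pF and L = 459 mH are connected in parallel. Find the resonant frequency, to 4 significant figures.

35.42 kHz

ω₀ = 1/√(LC) = 1/√(0.459 × 4.4e-11) = 222500 rad/s
f₀ = ω₀/(2π) = 35.42 kHz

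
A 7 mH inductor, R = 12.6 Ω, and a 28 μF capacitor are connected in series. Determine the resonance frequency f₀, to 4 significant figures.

ω₀ = 1/√(LC) = 1/√(0.007 × 2.8e-05) = 2259 rad/s
f₀ = ω₀/(2π) = 359.5 Hz

359.5 Hz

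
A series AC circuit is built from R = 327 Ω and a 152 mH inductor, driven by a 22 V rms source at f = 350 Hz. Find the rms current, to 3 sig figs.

ω = 2πf = 2199 rad/s
X_L = ωL = 334 Ω
Z = 327 + j334 Ω
|Z| = √(327² + 334²) = 468 Ω
I = V/|Z| = 22/468 = 47.0 mA

47.0 mA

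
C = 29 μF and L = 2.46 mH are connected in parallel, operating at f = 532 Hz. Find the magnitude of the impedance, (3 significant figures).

ω = 2πf = 3343 rad/s
X_L = ωL = 8.22 Ω
X_C = 1/(ωC) = 10.3 Ω
Parallel: admittances add. Y = 1/(jωL) + jωC
Y = (0 − j0.0247) S
|Y| = 0.0247 S → |Z| = 1/|Y| = 40.5 Ω, ∠Z = −∠Y = 90.0°

40.5 Ω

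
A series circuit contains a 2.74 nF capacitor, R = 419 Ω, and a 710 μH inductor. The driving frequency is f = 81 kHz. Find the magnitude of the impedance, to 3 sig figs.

ω = 2πf = 508900 rad/s
X_L = ωL = 361 Ω
X_C = 1/(ωC) = 717 Ω
Net reactance X = X_L − X_C = -356 Ω
Z = 419 − j356 Ω
|Z| = √(419² + 356²) = 550 Ω

550 Ω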